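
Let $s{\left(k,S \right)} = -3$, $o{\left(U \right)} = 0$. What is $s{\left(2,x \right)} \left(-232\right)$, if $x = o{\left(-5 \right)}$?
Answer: $696$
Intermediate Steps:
$x = 0$
$s{\left(2,x \right)} \left(-232\right) = \left(-3\right) \left(-232\right) = 696$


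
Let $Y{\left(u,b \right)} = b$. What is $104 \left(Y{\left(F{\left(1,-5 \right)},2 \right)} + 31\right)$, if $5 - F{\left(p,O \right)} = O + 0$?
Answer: $3432$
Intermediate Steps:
$F{\left(p,O \right)} = 5 - O$ ($F{\left(p,O \right)} = 5 - \left(O + 0\right) = 5 - O$)
$104 \left(Y{\left(F{\left(1,-5 \right)},2 \right)} + 31\right) = 104 \left(2 + 31\right) = 104 \cdot 33 = 3432$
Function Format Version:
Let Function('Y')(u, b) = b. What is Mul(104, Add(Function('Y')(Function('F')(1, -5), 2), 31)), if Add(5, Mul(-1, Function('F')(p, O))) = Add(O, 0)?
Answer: 3432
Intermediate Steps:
Function('F')(p, O) = Add(5, Mul(-1, O)) (Function('F')(p, O) = Add(5, Mul(-1, Add(O, 0))) = Add(5, Mul(-1, O)))
Mul(104, Add(Function('Y')(Function('F')(1, -5), 2), 31)) = Mul(104, Add(2, 31)) = Mul(104, 33) = 3432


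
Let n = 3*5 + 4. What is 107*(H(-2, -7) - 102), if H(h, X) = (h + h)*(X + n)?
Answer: -16050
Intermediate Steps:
n = 19 (n = 15 + 4 = 19)
H(h, X) = 2*h*(19 + X) (H(h, X) = (h + h)*(X + 19) = (2*h)*(19 + X) = 2*h*(19 + X))
107*(H(-2, -7) - 102) = 107*(2*(-2)*(19 - 7) - 102) = 107*(2*(-2)*12 - 102) = 107*(-48 - 102) = 107*(-150) = -16050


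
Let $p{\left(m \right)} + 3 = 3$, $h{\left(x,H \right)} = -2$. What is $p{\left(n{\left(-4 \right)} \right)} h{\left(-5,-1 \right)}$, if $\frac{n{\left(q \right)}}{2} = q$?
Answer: $0$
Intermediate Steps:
$n{\left(q \right)} = 2 q$
$p{\left(m \right)} = 0$ ($p{\left(m \right)} = -3 + 3 = 0$)
$p{\left(n{\left(-4 \right)} \right)} h{\left(-5,-1 \right)} = 0 \left(-2\right) = 0$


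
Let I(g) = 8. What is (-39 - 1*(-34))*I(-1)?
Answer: -40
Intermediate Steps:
(-39 - 1*(-34))*I(-1) = (-39 - 1*(-34))*8 = (-39 + 34)*8 = -5*8 = -40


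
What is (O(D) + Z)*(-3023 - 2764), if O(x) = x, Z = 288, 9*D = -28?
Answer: -1648652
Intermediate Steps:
D = -28/9 (D = (⅑)*(-28) = -28/9 ≈ -3.1111)
(O(D) + Z)*(-3023 - 2764) = (-28/9 + 288)*(-3023 - 2764) = (2564/9)*(-5787) = -1648652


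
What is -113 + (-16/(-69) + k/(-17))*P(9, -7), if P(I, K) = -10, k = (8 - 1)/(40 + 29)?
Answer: -135199/1173 ≈ -115.26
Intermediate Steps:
k = 7/69 ≈ 0.10145
-113 + (-16/(-69) + k/(-17))*P(9, -7) = -113 + (-16/(-69) + (7/69)/(-17))*(-10) = -113 + (-16*(-1/69) + (7/69)*(-1/17))*(-10) = -113 + (16/69 - 7/1173)*(-10) = -113 + (265/1173)*(-10) = -113 - 2650/1173 = -135199/1173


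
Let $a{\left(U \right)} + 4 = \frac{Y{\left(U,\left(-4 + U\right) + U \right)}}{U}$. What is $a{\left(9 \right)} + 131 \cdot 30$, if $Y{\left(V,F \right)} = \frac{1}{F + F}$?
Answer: $\frac{989353}{252} \approx 3926.0$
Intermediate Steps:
$Y{\left(V,F \right)} = \frac{1}{2 F}$
$a{\left(U \right)} = -4 + \frac{1}{2 U \left(-4 + 2 U\right)}$ ($a{\left(U \right)} = -4 + \frac{\frac{1}{2} \frac{1}{\left(-4 + U\right) + U}}{U} = -4 + \frac{\frac{1}{2} \frac{1}{-4 + 2 U}}{U} = -4 + \frac{1}{2 U \left(-4 + 2 U\right)}$)
$a{\left(9 \right)} + 131 \cdot 30 = \frac{1 - 144 \left(-2 + 9\right)}{4 \cdot 9 \left(-2 + 9\right)} + 131 \cdot 30 = \frac{1}{4} \cdot \frac{1}{9} \cdot \frac{1}{7} \left(1 - 144 \cdot 7\right) + 3930 = \frac{1}{4} \cdot \frac{1}{9} \cdot \frac{1}{7} \left(1 - 1008\right) + 3930 = \frac{1}{4} \cdot \frac{1}{9} \cdot \frac{1}{7} \left(-1007\right) + 3930 = - \frac{1007}{252} + 3930 = \frac{989353}{252}$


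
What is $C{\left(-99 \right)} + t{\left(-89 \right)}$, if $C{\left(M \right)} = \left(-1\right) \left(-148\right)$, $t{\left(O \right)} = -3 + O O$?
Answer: $8066$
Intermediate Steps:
$t{\left(O \right)} = -3 + O^{2}$
$C{\left(M \right)} = 148$
$C{\left(-99 \right)} + t{\left(-89 \right)} = 148 - \left(3 - \left(-89\right)^{2}\right) = 148 + \left(-3 + 7921\right) = 148 + 7918 = 8066$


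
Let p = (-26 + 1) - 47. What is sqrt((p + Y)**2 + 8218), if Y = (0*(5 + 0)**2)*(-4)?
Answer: sqrt(13402) ≈ 115.77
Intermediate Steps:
p = -72 (p = -25 - 47 = -72)
Y = 0 (Y = (0*5**2)*(-4) = (0*25)*(-4) = 0*(-4) = 0)
sqrt((p + Y)**2 + 8218) = sqrt((-72 + 0)**2 + 8218) = sqrt((-72)**2 + 8218) = sqrt(5184 + 8218) = sqrt(13402)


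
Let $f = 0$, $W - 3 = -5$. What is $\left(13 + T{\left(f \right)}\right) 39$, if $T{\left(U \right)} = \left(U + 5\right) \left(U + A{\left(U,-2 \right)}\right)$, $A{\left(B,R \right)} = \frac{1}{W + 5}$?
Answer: $572$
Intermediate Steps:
$W = -2$ ($W = 3 - 5 = -2$)
$A{\left(B,R \right)} = \frac{1}{3}$ ($A{\left(B,R \right)} = \frac{1}{-2 + 5} = \frac{1}{3}$)
$T{\left(U \right)} = \left(5 + U\right) \left(\frac{1}{3} + U\right)$ ($T{\left(U \right)} = \left(U + 5\right) \left(U + \frac{1}{3}\right) = \left(5 + U\right) \left(\frac{1}{3} + U\right)$)
$\left(13 + T{\left(f \right)}\right) 39 = \left(13 + \left(\frac{5}{3} + 0^{2} + \frac{16}{3} \cdot 0\right)\right) 39 = \left(13 + \left(\frac{5}{3} + 0 + 0\right)\right) 39 = \left(13 + \frac{5}{3}\right) 39 = \frac{44}{3} \cdot 39 = 572$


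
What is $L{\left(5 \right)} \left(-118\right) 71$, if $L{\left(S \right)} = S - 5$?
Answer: $0$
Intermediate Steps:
$L{\left(S \right)} = -5 + S$
$L{\left(5 \right)} \left(-118\right) 71 = \left(-5 + 5\right) \left(-118\right) 71 = 0 \left(-118\right) 71 = 0 \cdot 71 = 0$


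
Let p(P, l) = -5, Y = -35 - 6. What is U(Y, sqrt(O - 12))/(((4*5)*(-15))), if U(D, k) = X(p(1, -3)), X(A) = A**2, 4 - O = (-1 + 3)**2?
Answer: -1/12 ≈ -0.083333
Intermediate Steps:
Y = -41
O = 0 (O = 4 - (-1 + 3)**2 = 4 - 1*2**2 = 4 - 1*4 = 4 - 4 = 0)
U(D, k) = 25 (U(D, k) = (-5)**2 = 25)
U(Y, sqrt(O - 12))/(((4*5)*(-15))) = 25/(((4*5)*(-15))) = 25/((20*(-15))) = 25/(-300) = 25*(-1/300) = -1/12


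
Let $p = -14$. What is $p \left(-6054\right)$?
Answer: $84756$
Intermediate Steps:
$p \left(-6054\right) = \left(-14\right) \left(-6054\right) = 84756$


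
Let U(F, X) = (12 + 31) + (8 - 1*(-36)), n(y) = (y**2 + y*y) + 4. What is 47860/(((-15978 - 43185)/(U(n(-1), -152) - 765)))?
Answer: 10816360/19721 ≈ 548.47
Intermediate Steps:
n(y) = 4 + 2*y**2 (n(y) = (y**2 + y**2) + 4 = 2*y**2 + 4 = 4 + 2*y**2)
U(F, X) = 87 (U(F, X) = 43 + (8 + 36) = 43 + 44 = 87)
47860/(((-15978 - 43185)/(U(n(-1), -152) - 765))) = 47860/(((-15978 - 43185)/(87 - 765))) = 47860/((-59163/(-678))) = 47860/((-59163*(-1/678))) = 47860/(19721/226) = 47860*(226/19721) = 10816360/19721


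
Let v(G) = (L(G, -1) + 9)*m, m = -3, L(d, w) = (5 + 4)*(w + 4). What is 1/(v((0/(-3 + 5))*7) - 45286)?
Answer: -1/45394 ≈ -2.2029e-5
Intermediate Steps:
L(d, w) = 36 + 9*w (L(d, w) = 9*(4 + w) = 36 + 9*w)
v(G) = -108 (v(G) = ((36 + 9*(-1)) + 9)*(-3) = ((36 - 9) + 9)*(-3) = (27 + 9)*(-3) = 36*(-3) = -108)
1/(v((0/(-3 + 5))*7) - 45286) = 1/(-108 - 45286) = 1/(-45394) = -1/45394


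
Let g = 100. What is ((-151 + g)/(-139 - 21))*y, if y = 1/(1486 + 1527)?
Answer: 51/482080 ≈ 0.00010579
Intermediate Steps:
y = 1/3013 ≈ 0.00033189
((-151 + g)/(-139 - 21))*y = ((-151 + 100)/(-139 - 21))*(1/3013) = -51/(-160)*(1/3013) = -51*(-1/160)*(1/3013) = (51/160)*(1/3013) = 51/482080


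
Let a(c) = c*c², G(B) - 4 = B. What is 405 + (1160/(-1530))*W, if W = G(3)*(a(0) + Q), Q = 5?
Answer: 57905/153 ≈ 378.46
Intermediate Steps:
G(B) = 4 + B
a(c) = c³
W = 35 (W = (4 + 3)*(0³ + 5) = 7*(0 + 5) = 7*5 = 35)
405 + (1160/(-1530))*W = 405 + (1160/(-1530))*35 = 405 + (1160*(-1/1530))*35 = 405 - 116/153*35 = 405 - 4060/153 = 57905/153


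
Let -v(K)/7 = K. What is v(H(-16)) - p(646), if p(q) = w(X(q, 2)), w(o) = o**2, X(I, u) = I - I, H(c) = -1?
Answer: 7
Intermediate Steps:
v(K) = -7*K
X(I, u) = 0
p(q) = 0 (p(q) = 0**2 = 0)
v(H(-16)) - p(646) = -7*(-1) - 1*0 = 7 + 0 = 7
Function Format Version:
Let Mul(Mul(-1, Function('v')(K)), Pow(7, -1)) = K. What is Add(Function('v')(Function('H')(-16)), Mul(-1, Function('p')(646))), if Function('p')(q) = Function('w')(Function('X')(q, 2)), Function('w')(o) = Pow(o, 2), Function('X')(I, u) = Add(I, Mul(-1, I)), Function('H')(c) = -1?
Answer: 7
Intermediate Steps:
Function('v')(K) = Mul(-7, K)
Function('X')(I, u) = 0
Function('p')(q) = 0 (Function('p')(q) = Pow(0, 2) = 0)
Add(Function('v')(Function('H')(-16)), Mul(-1, Function('p')(646))) = Add(Mul(-7, -1), Mul(-1, 0)) = Add(7, 0) = 7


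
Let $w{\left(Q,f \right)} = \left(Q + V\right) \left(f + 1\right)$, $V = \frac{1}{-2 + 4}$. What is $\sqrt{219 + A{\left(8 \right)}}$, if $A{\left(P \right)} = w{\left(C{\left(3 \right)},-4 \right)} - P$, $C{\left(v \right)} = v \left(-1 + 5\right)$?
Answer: $\frac{\sqrt{694}}{2} \approx 13.172$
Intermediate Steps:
$V = \frac{1}{2} \approx 0.5$
$C{\left(v \right)} = 4 v$ ($C{\left(v \right)} = v 4 = 4 v$)
$w{\left(Q,f \right)} = \left(1 + f\right) \left(\frac{1}{2} + Q\right)$ ($w{\left(Q,f \right)} = \left(Q + \frac{1}{2}\right) \left(f + 1\right) = \left(\frac{1}{2} + Q\right) \left(1 + f\right) = \left(1 + f\right) \left(\frac{1}{2} + Q\right)$)
$A{\left(P \right)} = - \frac{75}{2} - P$ ($A{\left(P \right)} = \left(\frac{1}{2} + 4 \cdot 3 + \frac{1}{2} \left(-4\right) + 4 \cdot 3 \left(-4\right)\right) - P = \left(\frac{1}{2} + 12 - 2 + 12 \left(-4\right)\right) - P = \left(\frac{1}{2} + 12 - 2 - 48\right) - P = - \frac{75}{2} - P$)
$\sqrt{219 + A{\left(8 \right)}} = \sqrt{219 - \frac{91}{2}} = \sqrt{\frac{347}{2}} = \frac{\sqrt{694}}{2}$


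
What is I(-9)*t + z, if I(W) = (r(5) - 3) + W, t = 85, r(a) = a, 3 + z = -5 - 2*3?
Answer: -609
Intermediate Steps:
z = -14 (z = -3 + (-5 - 2*3) = -3 + (-5 - 6) = -3 - 11 = -14)
I(W) = 2 + W (I(W) = (5 - 3) + W = 2 + W)
I(-9)*t + z = (2 - 9)*85 - 14 = -7*85 - 14 = -595 - 14 = -609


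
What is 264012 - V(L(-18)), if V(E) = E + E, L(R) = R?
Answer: 264048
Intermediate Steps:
V(E) = 2*E
264012 - V(L(-18)) = 264012 - 2*(-18) = 264012 - 1*(-36) = 264012 + 36 = 264048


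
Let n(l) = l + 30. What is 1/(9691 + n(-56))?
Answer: 1/9665 ≈ 0.00010347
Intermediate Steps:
n(l) = 30 + l
1/(9691 + n(-56)) = 1/(9691 + (30 - 56)) = 1/(9691 - 26) = 1/9665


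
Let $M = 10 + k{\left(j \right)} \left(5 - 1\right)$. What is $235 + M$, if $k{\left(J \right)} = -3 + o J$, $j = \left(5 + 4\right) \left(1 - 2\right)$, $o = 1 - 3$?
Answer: $305$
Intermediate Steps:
$o = -2$ ($o = 1 - 3 = -2$)
$j = -9$ ($j = 9 \left(-1\right) = -9$)
$k{\left(J \right)} = -3 - 2 J$
$M = 70$ ($M = 10 + \left(-3 - -18\right) \left(5 - 1\right) = 10 + \left(-3 + 18\right) \left(5 - 1\right) = 10 + 15 \cdot 4 = 10 + 60 = 70$)
$235 + M = 235 + 70 = 305$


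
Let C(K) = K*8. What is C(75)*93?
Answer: 55800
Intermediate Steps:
C(K) = 8*K
C(75)*93 = (8*75)*93 = 600*93 = 55800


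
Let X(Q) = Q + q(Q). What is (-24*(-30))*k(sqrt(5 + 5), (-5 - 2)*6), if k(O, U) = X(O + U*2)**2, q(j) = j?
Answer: 20350080 - 483840*sqrt(10) ≈ 1.8820e+7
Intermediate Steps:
X(Q) = 2*Q (X(Q) = Q + Q = 2*Q)
k(O, U) = (2*O + 4*U)**2 (k(O, U) = (2*(O + U*2))**2 = (2*(O + 2*U))**2 = (2*O + 4*U)**2)
(-24*(-30))*k(sqrt(5 + 5), (-5 - 2)*6) = (-24*(-30))*(4*(sqrt(5 + 5) + 2*((-5 - 2)*6))**2) = 720*(4*(sqrt(10) + 2*(-7*6))**2) = 720*(4*(sqrt(10) + 2*(-42))**2) = 720*(4*(sqrt(10) - 84)**2) = 720*(4*(-84 + sqrt(10))**2) = 2880*(-84 + sqrt(10))**2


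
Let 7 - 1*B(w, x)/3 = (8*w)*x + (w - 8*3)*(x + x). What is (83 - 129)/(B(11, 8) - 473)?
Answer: 23/970 ≈ 0.023711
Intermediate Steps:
B(w, x) = 21 - 24*w*x - 6*x*(-24 + w) (B(w, x) = 21 - 3*((8*w)*x + (w - 8*3)*(x + x)) = 21 - 3*(8*w*x + (w - 24)*(2*x)) = 21 - 3*(8*w*x + (-24 + w)*(2*x)) = 21 - 3*(8*w*x + 2*x*(-24 + w)) = 21 - 3*(2*x*(-24 + w) + 8*w*x) = 21 + (-24*w*x - 6*x*(-24 + w)) = 21 - 24*w*x - 6*x*(-24 + w))
(83 - 129)/(B(11, 8) - 473) = (83 - 129)/((21 + 144*8 - 30*11*8) - 473) = -46/((21 + 1152 - 2640) - 473) = -46/(-1467 - 473) = -46/(-1940) = -46*(-1/1940) = 23/970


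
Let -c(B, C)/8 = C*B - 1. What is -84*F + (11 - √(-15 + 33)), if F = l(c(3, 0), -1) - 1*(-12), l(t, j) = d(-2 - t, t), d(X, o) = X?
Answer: -157 - 3*√2 ≈ -161.24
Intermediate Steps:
c(B, C) = 8 - 8*B*C (c(B, C) = -8*(C*B - 1) = -8*(B*C - 1) = -8*(-1 + B*C) = 8 - 8*B*C)
l(t, j) = -2 - t
F = 2 (F = (-2 - (8 - 8*3*0)) - 1*(-12) = (-2 - (8 + 0)) + 12 = (-2 - 1*8) + 12 = (-2 - 8) + 12 = -10 + 12 = 2)
-84*F + (11 - √(-15 + 33)) = -84*2 + (11 - √(-15 + 33)) = -168 + (11 - √18) = -168 + (11 - 3*√2) = -157 - 3*√2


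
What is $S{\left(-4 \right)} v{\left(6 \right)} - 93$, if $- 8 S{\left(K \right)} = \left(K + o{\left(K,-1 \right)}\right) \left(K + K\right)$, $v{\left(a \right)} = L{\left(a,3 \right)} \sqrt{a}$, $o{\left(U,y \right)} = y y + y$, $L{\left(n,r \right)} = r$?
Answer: $-93 - 12 \sqrt{6} \approx -122.39$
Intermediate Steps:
$o{\left(U,y \right)} = y + y^{2}$ ($o{\left(U,y \right)} = y^{2} + y = y + y^{2}$)
$v{\left(a \right)} = 3 \sqrt{a}$
$S{\left(K \right)} = - \frac{K^{2}}{4}$ ($S{\left(K \right)} = - \frac{\left(K - \left(1 - 1\right)\right) \left(K + K\right)}{8} = - \frac{\left(K - 0\right) 2 K}{8} = - \frac{\left(K + 0\right) 2 K}{8} = - \frac{K 2 K}{8} = - \frac{2 K^{2}}{8} = - \frac{K^{2}}{4}$)
$S{\left(-4 \right)} v{\left(6 \right)} - 93 = - \frac{\left(-4\right)^{2}}{4} \cdot 3 \sqrt{6} - 93 = \left(- \frac{1}{4}\right) 16 \cdot 3 \sqrt{6} - 93 = - 4 \cdot 3 \sqrt{6} - 93 = - 12 \sqrt{6} - 93 = -93 - 12 \sqrt{6}$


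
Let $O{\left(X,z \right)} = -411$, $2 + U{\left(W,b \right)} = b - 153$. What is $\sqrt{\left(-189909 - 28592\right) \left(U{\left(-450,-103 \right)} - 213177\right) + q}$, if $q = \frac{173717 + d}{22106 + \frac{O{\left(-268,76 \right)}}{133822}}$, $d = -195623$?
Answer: $\frac{3 \sqrt{24525331702529767338048043}}{68796947} \approx 2.1595 \cdot 10^{5}$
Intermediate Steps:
$U{\left(W,b \right)} = -155 + b$ ($U{\left(W,b \right)} = -2 + \left(b - 153\right) = -2 + \left(-153 + b\right) = -155 + b$)
$q = - \frac{2931504732}{2958268721}$ ($q = \frac{173717 - 195623}{22106 - \frac{411}{133822}} = - \frac{21906}{22106 - \frac{411}{133822}} = - \frac{21906}{\frac{2958268721}{133822}} = \left(-21906\right) \frac{133822}{2958268721} = - \frac{2931504732}{2958268721} \approx -0.99095$)
$\sqrt{\left(-189909 - 28592\right) \left(U{\left(-450,-103 \right)} - 213177\right) + q} = \sqrt{\left(-189909 - 28592\right) \left(\left(-155 - 103\right) - 213177\right) - \frac{2931504732}{2958268721}} = \sqrt{- 218501 \left(-258 - 213177\right) - \frac{2931504732}{2958268721}} = \sqrt{\left(-218501\right) \left(-213435\right) - \frac{2931504732}{2958268721}} = \sqrt{46635760935 - \frac{2931504732}{2958268721}} = \sqrt{\frac{137961112851112709403}{2958268721}} = \frac{3 \sqrt{24525331702529767338048043}}{68796947}$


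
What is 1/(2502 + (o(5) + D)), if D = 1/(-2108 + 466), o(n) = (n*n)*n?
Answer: 1642/4313533 ≈ 0.00038066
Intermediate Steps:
o(n) = n**3 (o(n) = n**2*n = n**3)
D = -1/1642 (D = 1/(-1642) = -1/1642 ≈ -0.00060901)
1/(2502 + (o(5) + D)) = 1/(2502 + (5**3 - 1/1642)) = 1/(2502 + (125 - 1/1642)) = 1/(2502 + 205249/1642) = 1/(4313533/1642) = 1642/4313533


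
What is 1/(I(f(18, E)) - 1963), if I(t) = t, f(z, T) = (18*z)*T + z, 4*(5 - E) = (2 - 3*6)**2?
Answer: -1/21061 ≈ -4.7481e-5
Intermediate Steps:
E = -59 (E = 5 - (2 - 3*6)**2/4 = 5 - (2 - 18)**2/4 = 5 - 1/4*(-16)**2 = 5 - 1/4*256 = 5 - 64 = -59)
f(z, T) = z + 18*T*z (f(z, T) = 18*T*z + z = z + 18*T*z)
1/(I(f(18, E)) - 1963) = 1/(18*(1 + 18*(-59)) - 1963) = 1/(18*(1 - 1062) - 1963) = 1/(18*(-1061) - 1963) = 1/(-19098 - 1963) = 1/(-21061) = -1/21061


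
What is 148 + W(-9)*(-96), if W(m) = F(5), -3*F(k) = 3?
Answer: 244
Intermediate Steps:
F(k) = -1 (F(k) = -1/3*3 = -1)
W(m) = -1
148 + W(-9)*(-96) = 148 - 1*(-96) = 148 + 96 = 244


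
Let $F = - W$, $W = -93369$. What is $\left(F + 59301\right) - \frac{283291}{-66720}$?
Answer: $\frac{10186425691}{66720} \approx 1.5267 \cdot 10^{5}$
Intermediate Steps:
$F = 93369$ ($F = \left(-1\right) \left(-93369\right) = 93369$)
$\left(F + 59301\right) - \frac{283291}{-66720} = \left(93369 + 59301\right) - \frac{283291}{-66720} = 152670 - - \frac{283291}{66720} = 152670 + \frac{283291}{66720} = \frac{10186425691}{66720}$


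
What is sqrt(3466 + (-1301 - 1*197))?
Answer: 4*sqrt(123) ≈ 44.362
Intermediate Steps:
sqrt(3466 + (-1301 - 1*197)) = sqrt(3466 + (-1301 - 197)) = sqrt(3466 - 1498) = sqrt(1968) = 4*sqrt(123)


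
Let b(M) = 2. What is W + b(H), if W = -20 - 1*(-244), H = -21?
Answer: 226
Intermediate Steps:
W = 224 (W = -20 + 244 = 224)
W + b(H) = 224 + 2 = 226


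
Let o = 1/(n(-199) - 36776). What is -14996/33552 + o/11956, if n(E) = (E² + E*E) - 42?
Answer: -158314990709/354213429696 ≈ -0.44695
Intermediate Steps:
n(E) = -42 + 2*E² (n(E) = (E² + E²) - 42 = 2*E² - 42 = -42 + 2*E²)
o = 1/42384 (o = 1/((-42 + 2*(-199)²) - 36776) = 1/((-42 + 2*39601) - 36776) = 1/((-42 + 79202) - 36776) = 1/(79160 - 36776) = 1/42384 ≈ 2.3594e-5)
-14996/33552 + o/11956 = -14996/33552 + (1/42384)/11956 = -14996*1/33552 + (1/42384)*(1/11956) = -3749/8388 + 1/506743104 = -158314990709/354213429696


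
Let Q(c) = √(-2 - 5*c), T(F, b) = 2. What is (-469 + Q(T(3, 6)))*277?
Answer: -129913 + 554*I*√3 ≈ -1.2991e+5 + 959.56*I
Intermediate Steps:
(-469 + Q(T(3, 6)))*277 = (-469 + √(-2 - 5*2))*277 = (-469 + √(-2 - 10))*277 = (-469 + √(-12))*277 = (-469 + 2*I*√3)*277 = -129913 + 554*I*√3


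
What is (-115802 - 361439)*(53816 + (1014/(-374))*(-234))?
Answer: -285845742790/11 ≈ -2.5986e+10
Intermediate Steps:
(-115802 - 361439)*(53816 + (1014/(-374))*(-234)) = -477241*(53816 + (1014*(-1/374))*(-234)) = -477241*(53816 - 507/187*(-234)) = -477241*(53816 + 118638/187) = -477241*10182230/187 = -285845742790/11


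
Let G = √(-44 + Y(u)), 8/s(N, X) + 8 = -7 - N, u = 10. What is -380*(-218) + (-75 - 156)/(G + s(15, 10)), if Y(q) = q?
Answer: 317532650/3833 + 51975*I*√34/7666 ≈ 82842.0 + 39.534*I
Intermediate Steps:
s(N, X) = 8/(-15 - N) (s(N, X) = 8/(-8 + (-7 - N)) = 8/(-15 - N))
G = I*√34 (G = √(-44 + 10) = √(-34) = I*√34 ≈ 5.8309*I)
-380*(-218) + (-75 - 156)/(G + s(15, 10)) = -380*(-218) + (-75 - 156)/(I*√34 - 8/(15 + 15)) = 82840 - 231/(I*√34 - 8/30) = 82840 - 231/(I*√34 - 8*1/30) = 82840 - 231/(I*√34 - 4/15) = 82840 - 231/(-4/15 + I*√34)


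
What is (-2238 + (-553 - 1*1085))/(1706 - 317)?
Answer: -1292/463 ≈ -2.7905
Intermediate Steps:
(-2238 + (-553 - 1*1085))/(1706 - 317) = (-2238 + (-553 - 1085))/1389 = (-2238 - 1638)*(1/1389) = -3876*1/1389 = -1292/463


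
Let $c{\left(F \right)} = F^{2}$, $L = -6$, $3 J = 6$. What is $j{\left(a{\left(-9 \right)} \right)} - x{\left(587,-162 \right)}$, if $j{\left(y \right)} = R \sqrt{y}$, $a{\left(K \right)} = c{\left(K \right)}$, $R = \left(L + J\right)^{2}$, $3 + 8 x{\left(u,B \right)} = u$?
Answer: $71$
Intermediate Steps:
$J = 2$ ($J = \frac{1}{3} \cdot 6 = 2$)
$x{\left(u,B \right)} = - \frac{3}{8} + \frac{u}{8}$
$R = 16$ ($R = \left(-6 + 2\right)^{2} = \left(-4\right)^{2} = 16$)
$a{\left(K \right)} = K^{2}$
$j{\left(y \right)} = 16 \sqrt{y}$
$j{\left(a{\left(-9 \right)} \right)} - x{\left(587,-162 \right)} = 16 \sqrt{\left(-9\right)^{2}} - \left(- \frac{3}{8} + \frac{1}{8} \cdot 587\right) = 16 \sqrt{81} - \left(- \frac{3}{8} + \frac{587}{8}\right) = 16 \cdot 9 - 73 = 144 - 73 = 71$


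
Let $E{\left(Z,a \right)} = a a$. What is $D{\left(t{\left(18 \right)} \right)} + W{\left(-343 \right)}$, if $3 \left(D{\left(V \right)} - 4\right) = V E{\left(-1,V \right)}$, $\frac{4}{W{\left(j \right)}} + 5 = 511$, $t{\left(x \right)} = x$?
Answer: $\frac{492846}{253} \approx 1948.0$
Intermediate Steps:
$E{\left(Z,a \right)} = a^{2}$
$W{\left(j \right)} = \frac{2}{253}$ ($W{\left(j \right)} = \frac{4}{-5 + 511} = \frac{4}{506} = 4 \cdot \frac{1}{506} = \frac{2}{253}$)
$D{\left(V \right)} = 4 + \frac{V^{3}}{3}$ ($D{\left(V \right)} = 4 + \frac{V V^{2}}{3} = 4 + \frac{V^{3}}{3}$)
$D{\left(t{\left(18 \right)} \right)} + W{\left(-343 \right)} = \left(4 + \frac{18^{3}}{3}\right) + \frac{2}{253} = \left(4 + \frac{1}{3} \cdot 5832\right) + \frac{2}{253} = \left(4 + 1944\right) + \frac{2}{253} = 1948 + \frac{2}{253} = \frac{492846}{253}$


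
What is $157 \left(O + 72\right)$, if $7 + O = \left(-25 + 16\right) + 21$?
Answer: $12089$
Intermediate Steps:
$O = 5$ ($O = -7 + \left(\left(-25 + 16\right) + 21\right) = -7 + \left(-9 + 21\right) = -7 + 12 = 5$)
$157 \left(O + 72\right) = 157 \left(5 + 72\right) = 157 \cdot 77 = 12089$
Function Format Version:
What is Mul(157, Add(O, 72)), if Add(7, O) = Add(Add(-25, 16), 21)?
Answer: 12089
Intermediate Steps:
O = 5 (O = Add(-7, Add(Add(-25, 16), 21)) = Add(-7, Add(-9, 21)) = Add(-7, 12) = 5)
Mul(157, Add(O, 72)) = Mul(157, Add(5, 72)) = Mul(157, 77) = 12089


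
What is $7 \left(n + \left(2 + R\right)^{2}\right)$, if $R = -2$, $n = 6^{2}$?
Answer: $252$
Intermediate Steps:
$n = 36$
$7 \left(n + \left(2 + R\right)^{2}\right) = 7 \left(36 + \left(2 - 2\right)^{2}\right) = 7 \left(36 + 0^{2}\right) = 7 \left(36 + 0\right) = 7 \cdot 36 = 252$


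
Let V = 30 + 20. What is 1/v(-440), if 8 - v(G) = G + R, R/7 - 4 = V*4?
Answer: -1/980 ≈ -0.0010204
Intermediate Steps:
V = 50
R = 1428 (R = 28 + 7*(50*4) = 28 + 7*200 = 28 + 1400 = 1428)
v(G) = -1420 - G (v(G) = 8 - (G + 1428) = 8 - (1428 + G) = 8 + (-1428 - G) = -1420 - G)
1/v(-440) = 1/(-1420 - 1*(-440)) = 1/(-1420 + 440) = 1/(-980) = -1/980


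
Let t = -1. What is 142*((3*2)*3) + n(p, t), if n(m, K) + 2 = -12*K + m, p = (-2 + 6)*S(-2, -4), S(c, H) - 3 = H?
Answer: 2562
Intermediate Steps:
S(c, H) = 3 + H
p = -4 (p = (-2 + 6)*(3 - 4) = 4*(-1) = -4)
n(m, K) = -2 + m - 12*K (n(m, K) = -2 + (-12*K + m) = -2 + (m - 12*K) = -2 + m - 12*K)
142*((3*2)*3) + n(p, t) = 142*((3*2)*3) + (-2 - 4 - 12*(-1)) = 142*(6*3) + (-2 - 4 + 12) = 142*18 + 6 = 2556 + 6 = 2562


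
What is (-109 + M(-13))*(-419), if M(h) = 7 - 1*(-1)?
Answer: 42319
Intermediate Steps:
M(h) = 8 (M(h) = 7 + 1 = 8)
(-109 + M(-13))*(-419) = (-109 + 8)*(-419) = -101*(-419) = 42319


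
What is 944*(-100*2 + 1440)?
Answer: 1170560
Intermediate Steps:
944*(-100*2 + 1440) = 944*(-200 + 1440) = 944*1240 = 1170560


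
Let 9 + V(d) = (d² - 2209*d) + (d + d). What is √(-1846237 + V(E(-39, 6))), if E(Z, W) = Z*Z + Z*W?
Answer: I*√3030286 ≈ 1740.8*I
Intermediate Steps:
E(Z, W) = Z² + W*Z
V(d) = -9 + d² - 2207*d (V(d) = -9 + ((d² - 2209*d) + (d + d)) = -9 + ((d² - 2209*d) + 2*d) = -9 + (d² - 2207*d) = -9 + d² - 2207*d)
√(-1846237 + V(E(-39, 6))) = √(-1846237 + (-9 + (-39*(6 - 39))² - (-86073)*(6 - 39))) = √(-1846237 + (-9 + (-39*(-33))² - (-86073)*(-33))) = √(-1846237 + (-9 + 1287² - 2207*1287)) = √(-1846237 + (-9 + 1656369 - 2840409)) = √(-1846237 - 1184049) = √(-3030286) = I*√3030286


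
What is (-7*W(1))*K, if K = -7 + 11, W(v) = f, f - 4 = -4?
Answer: 0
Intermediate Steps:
f = 0 (f = 4 - 4 = 0)
W(v) = 0
K = 4
(-7*W(1))*K = -7*0*4 = 0*4 = 0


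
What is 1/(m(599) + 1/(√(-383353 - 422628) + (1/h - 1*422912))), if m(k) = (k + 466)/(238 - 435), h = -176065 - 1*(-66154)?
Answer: -4578941777709883838542183/24754188457891761913050831 + 52092147465121*I*√6661/24754188457891761913050831 ≈ -0.18498 + 1.7175e-10*I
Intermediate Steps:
h = -109911 (h = -176065 + 66154 = -109911)
m(k) = -466/197 - k/197 (m(k) = (466 + k)/(-197) = (466 + k)*(-1/197) = -466/197 - k/197)
1/(m(599) + 1/(√(-383353 - 422628) + (1/h - 1*422912))) = 1/((-466/197 - 1/197*599) + 1/(√(-383353 - 422628) + (1/(-109911) - 1*422912))) = 1/((-466/197 - 599/197) + 1/(√(-805981) + (-1/109911 - 422912))) = 1/(-1065/197 + 1/(11*I*√6661 - 46482680833/109911)) = 1/(-1065/197 + 1/(-46482680833/109911 + 11*I*√6661))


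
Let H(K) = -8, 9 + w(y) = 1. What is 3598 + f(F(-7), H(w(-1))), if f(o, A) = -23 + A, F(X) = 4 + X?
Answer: 3567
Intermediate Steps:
w(y) = -8 (w(y) = -9 + 1 = -8)
3598 + f(F(-7), H(w(-1))) = 3598 + (-23 - 8) = 3598 - 31 = 3567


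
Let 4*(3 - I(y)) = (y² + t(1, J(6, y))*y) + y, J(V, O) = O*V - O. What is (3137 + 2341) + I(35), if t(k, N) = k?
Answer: 20629/4 ≈ 5157.3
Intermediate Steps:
J(V, O) = -O + O*V
I(y) = 3 - y/2 - y²/4 (I(y) = 3 - ((y² + 1*y) + y)/4 = 3 - ((y² + y) + y)/4 = 3 - ((y + y²) + y)/4 = 3 - (y² + 2*y)/4 = 3 + (-y/2 - y²/4) = 3 - y/2 - y²/4)
(3137 + 2341) + I(35) = (3137 + 2341) + (3 - ½*35 - ¼*35²) = 5478 + (3 - 35/2 - ¼*1225) = 5478 + (3 - 35/2 - 1225/4) = 5478 - 1283/4 = 20629/4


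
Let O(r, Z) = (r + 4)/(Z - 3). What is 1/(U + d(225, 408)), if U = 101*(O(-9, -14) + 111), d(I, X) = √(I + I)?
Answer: 1624282/18258011207 - 4335*√2/36516022414 ≈ 8.8795e-5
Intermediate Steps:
O(r, Z) = (4 + r)/(-3 + Z)
d(I, X) = √2*√I (d(I, X) = √(2*I) = √2*√I)
U = 191092/17 (U = 101*((4 - 9)/(-3 - 14) + 111) = 101*(-5/(-17) + 111) = 101*(-1/17*(-5) + 111) = 101*(5/17 + 111) = 101*(1892/17) = 191092/17 ≈ 11241.)
1/(U + d(225, 408)) = 1/(191092/17 + √2*√225) = 1/(191092/17 + √2*15) = 1/(191092/17 + 15*√2)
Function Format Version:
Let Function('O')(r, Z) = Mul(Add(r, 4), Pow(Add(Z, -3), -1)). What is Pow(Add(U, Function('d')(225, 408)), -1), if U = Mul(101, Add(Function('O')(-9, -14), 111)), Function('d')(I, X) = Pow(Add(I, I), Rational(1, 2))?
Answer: Add(Rational(1624282, 18258011207), Mul(Rational(-4335, 36516022414), Pow(2, Rational(1, 2)))) ≈ 8.8795e-5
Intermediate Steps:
Function('O')(r, Z) = Mul(Pow(Add(-3, Z), -1), Add(4, r)) (Function('O')(r, Z) = Mul(Add(4, r), Pow(Add(-3, Z), -1)) = Mul(Pow(Add(-3, Z), -1), Add(4, r)))
Function('d')(I, X) = Mul(Pow(2, Rational(1, 2)), Pow(I, Rational(1, 2))) (Function('d')(I, X) = Pow(Mul(2, I), Rational(1, 2)) = Mul(Pow(2, Rational(1, 2)), Pow(I, Rational(1, 2))))
U = Rational(191092, 17) (U = Mul(101, Add(Mul(Pow(Add(-3, -14), -1), Add(4, -9)), 111)) = Mul(101, Add(Mul(Pow(-17, -1), -5), 111)) = Mul(101, Add(Mul(Rational(-1, 17), -5), 111)) = Mul(101, Add(Rational(5, 17), 111)) = Mul(101, Rational(1892, 17)) = Rational(191092, 17) ≈ 11241.)
Pow(Add(U, Function('d')(225, 408)), -1) = Pow(Add(Rational(191092, 17), Mul(Pow(2, Rational(1, 2)), Pow(225, Rational(1, 2)))), -1) = Pow(Add(Rational(191092, 17), Mul(Pow(2, Rational(1, 2)), 15)), -1) = Pow(Add(Rational(191092, 17), Mul(15, Pow(2, Rational(1, 2)))), -1)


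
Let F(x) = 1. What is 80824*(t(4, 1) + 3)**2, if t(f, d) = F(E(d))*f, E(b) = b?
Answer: 3960376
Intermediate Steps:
t(f, d) = f (t(f, d) = 1*f = f)
80824*(t(4, 1) + 3)**2 = 80824*(4 + 3)**2 = 80824*7**2 = 80824*49 = 3960376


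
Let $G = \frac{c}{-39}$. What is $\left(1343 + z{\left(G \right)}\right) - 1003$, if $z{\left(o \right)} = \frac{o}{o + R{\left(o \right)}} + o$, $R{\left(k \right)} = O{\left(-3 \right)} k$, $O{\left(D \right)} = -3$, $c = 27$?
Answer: $\frac{8809}{26} \approx 338.81$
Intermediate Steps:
$G = - \frac{9}{13}$ ($G = \frac{27}{-39} = 27 \left(- \frac{1}{39}\right) = - \frac{9}{13} \approx -0.69231$)
$R{\left(k \right)} = - 3 k$
$z{\left(o \right)} = - \frac{1}{2} + o$ ($z{\left(o \right)} = \frac{o}{o - 3 o} + o = \frac{o}{\left(-2\right) o} + o = - \frac{1}{2 o} o + o = - \frac{1}{2} + o$)
$\left(1343 + z{\left(G \right)}\right) - 1003 = \left(1343 - \frac{31}{26}\right) - 1003 = \frac{34887}{26} - 1003 = \frac{8809}{26}$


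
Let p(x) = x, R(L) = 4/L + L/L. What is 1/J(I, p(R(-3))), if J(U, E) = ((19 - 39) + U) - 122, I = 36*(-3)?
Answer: -1/250 ≈ -0.0040000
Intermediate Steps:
R(L) = 1 + 4/L (R(L) = 4/L + 1 = 1 + 4/L)
I = -108
J(U, E) = -142 + U (J(U, E) = (-20 + U) - 122 = -142 + U)
1/J(I, p(R(-3))) = 1/(-142 - 108) = 1/(-250) = -1/250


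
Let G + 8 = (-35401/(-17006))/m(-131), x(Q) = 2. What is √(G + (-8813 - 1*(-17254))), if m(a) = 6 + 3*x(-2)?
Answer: √87800680969386/102036 ≈ 91.832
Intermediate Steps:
m(a) = 12 (m(a) = 6 + 3*2 = 6 + 6 = 12)
G = -1597175/204072 (G = -8 - 35401/(-17006)/12 = -8 - 35401*(-1/17006)*(1/12) = -8 + (35401/17006)*(1/12) = -8 + 35401/204072 = -1597175/204072 ≈ -7.8265)
√(G + (-8813 - 1*(-17254))) = √(-1597175/204072 + (-8813 - 1*(-17254))) = √(-1597175/204072 + (-8813 + 17254)) = √(-1597175/204072 + 8441) = √(1720974577/204072) = √87800680969386/102036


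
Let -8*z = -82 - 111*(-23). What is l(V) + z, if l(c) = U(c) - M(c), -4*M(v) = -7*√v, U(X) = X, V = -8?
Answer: -2535/8 - 7*I*√2/2 ≈ -316.88 - 4.9497*I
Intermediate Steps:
z = -2471/8 (z = -(-82 - 111*(-23))/8 = -(-82 + 2553)/8 = -⅛*2471 = -2471/8 ≈ -308.88)
M(v) = 7*√v/4 (M(v) = -(-7)*√v/4 = 7*√v/4)
l(c) = c - 7*√c/4
l(V) + z = (-8 - 7*I*√2/2) - 2471/8 = -2535/8 - 7*I*√2/2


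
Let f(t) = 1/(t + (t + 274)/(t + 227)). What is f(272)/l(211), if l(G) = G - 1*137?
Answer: 499/10084276 ≈ 4.9483e-5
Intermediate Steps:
l(G) = -137 + G (l(G) = G - 137 = -137 + G)
f(t) = 1/(t + (274 + t)/(227 + t))
f(272)/l(211) = ((227 + 272)/(274 + 272**2 + 228*272))/(-137 + 211) = (499/(274 + 73984 + 62016))/74 = (499/136274)*(1/74) = 499/10084276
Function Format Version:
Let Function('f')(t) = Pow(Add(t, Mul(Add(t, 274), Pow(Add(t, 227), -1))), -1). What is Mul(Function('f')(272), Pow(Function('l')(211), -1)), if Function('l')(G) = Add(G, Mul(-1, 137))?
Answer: Rational(499, 10084276) ≈ 4.9483e-5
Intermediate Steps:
Function('l')(G) = Add(-137, G) (Function('l')(G) = Add(G, -137) = Add(-137, G))
Function('f')(t) = Pow(Add(t, Mul(Pow(Add(227, t), -1), Add(274, t))), -1) (Function('f')(t) = Pow(Add(t, Mul(Add(274, t), Pow(Add(227, t), -1))), -1) = Pow(Add(t, Mul(Pow(Add(227, t), -1), Add(274, t))), -1))
Mul(Function('f')(272), Pow(Function('l')(211), -1)) = Mul(Mul(Pow(Add(274, Pow(272, 2), Mul(228, 272)), -1), Add(227, 272)), Pow(Add(-137, 211), -1)) = Mul(Mul(Pow(Add(274, 73984, 62016), -1), 499), Pow(74, -1)) = Mul(Mul(Pow(136274, -1), 499), Rational(1, 74)) = Mul(Mul(Rational(1, 136274), 499), Rational(1, 74)) = Mul(Rational(499, 136274), Rational(1, 74)) = Rational(499, 10084276)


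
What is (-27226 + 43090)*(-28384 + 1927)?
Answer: -419713848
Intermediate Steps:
(-27226 + 43090)*(-28384 + 1927) = 15864*(-26457) = -419713848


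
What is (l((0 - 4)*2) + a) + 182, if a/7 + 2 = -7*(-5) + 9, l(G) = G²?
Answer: 540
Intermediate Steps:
a = 294 (a = -14 + 7*(-7*(-5) + 9) = -14 + 7*(35 + 9) = -14 + 7*44 = -14 + 308 = 294)
(l((0 - 4)*2) + a) + 182 = (((0 - 4)*2)² + 294) + 182 = ((-4*2)² + 294) + 182 = ((-8)² + 294) + 182 = (64 + 294) + 182 = 358 + 182 = 540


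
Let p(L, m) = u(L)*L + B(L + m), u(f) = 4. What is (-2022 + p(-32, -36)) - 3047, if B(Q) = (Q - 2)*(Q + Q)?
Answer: 4323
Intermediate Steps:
B(Q) = 2*Q*(-2 + Q) (B(Q) = (-2 + Q)*(2*Q) = 2*Q*(-2 + Q))
p(L, m) = 4*L + 2*(L + m)*(-2 + L + m) (p(L, m) = 4*L + 2*(L + m)*(-2 + (L + m)) = 4*L + 2*(L + m)*(-2 + L + m))
(-2022 + p(-32, -36)) - 3047 = (-2022 + (4*(-32) + 2*(-32 - 36)*(-2 - 32 - 36))) - 3047 = (-2022 + (-128 + 2*(-68)*(-70))) - 3047 = (-2022 + (-128 + 9520)) - 3047 = (-2022 + 9392) - 3047 = 7370 - 3047 = 4323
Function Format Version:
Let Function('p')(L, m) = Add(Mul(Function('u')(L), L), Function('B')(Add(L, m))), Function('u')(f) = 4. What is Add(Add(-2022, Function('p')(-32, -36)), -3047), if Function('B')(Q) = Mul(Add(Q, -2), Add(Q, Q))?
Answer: 4323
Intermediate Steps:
Function('B')(Q) = Mul(2, Q, Add(-2, Q)) (Function('B')(Q) = Mul(Add(-2, Q), Mul(2, Q)) = Mul(2, Q, Add(-2, Q)))
Function('p')(L, m) = Add(Mul(4, L), Mul(2, Add(L, m), Add(-2, L, m))) (Function('p')(L, m) = Add(Mul(4, L), Mul(2, Add(L, m), Add(-2, Add(L, m)))) = Add(Mul(4, L), Mul(2, Add(L, m), Add(-2, L, m))))
Add(Add(-2022, Function('p')(-32, -36)), -3047) = Add(Add(-2022, Add(Mul(4, -32), Mul(2, Add(-32, -36), Add(-2, -32, -36)))), -3047) = Add(Add(-2022, Add(-128, Mul(2, -68, -70))), -3047) = Add(Add(-2022, Add(-128, 9520)), -3047) = Add(Add(-2022, 9392), -3047) = Add(7370, -3047) = 4323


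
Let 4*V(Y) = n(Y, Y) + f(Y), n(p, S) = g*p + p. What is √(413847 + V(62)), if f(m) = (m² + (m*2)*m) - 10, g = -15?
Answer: √1666042/2 ≈ 645.38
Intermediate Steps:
n(p, S) = -14*p (n(p, S) = -15*p + p = -14*p)
f(m) = -10 + 3*m² (f(m) = (m² + (2*m)*m) - 10 = (m² + 2*m²) - 10 = 3*m² - 10 = -10 + 3*m²)
V(Y) = -5/2 - 7*Y/2 + 3*Y²/4 (V(Y) = (-14*Y + (-10 + 3*Y²))/4 = (-10 - 14*Y + 3*Y²)/4 = -5/2 - 7*Y/2 + 3*Y²/4)
√(413847 + V(62)) = √(413847 + (-5/2 - 7/2*62 + (¾)*62²)) = √(413847 + (-5/2 - 217 + (¾)*3844)) = √(413847 + (-5/2 - 217 + 2883)) = √(413847 + 5327/2) = √(833021/2) = √1666042/2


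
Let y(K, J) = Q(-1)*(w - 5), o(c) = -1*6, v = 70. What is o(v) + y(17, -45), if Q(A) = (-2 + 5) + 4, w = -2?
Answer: -55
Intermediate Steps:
o(c) = -6
Q(A) = 7 (Q(A) = 3 + 4 = 7)
y(K, J) = -49 (y(K, J) = 7*(-2 - 5) = 7*(-7) = -49)
o(v) + y(17, -45) = -6 - 49 = -55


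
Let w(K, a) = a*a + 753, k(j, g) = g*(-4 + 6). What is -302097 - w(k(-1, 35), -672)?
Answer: -754434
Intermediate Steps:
k(j, g) = 2*g (k(j, g) = g*2 = 2*g)
w(K, a) = 753 + a² (w(K, a) = a² + 753 = 753 + a²)
-302097 - w(k(-1, 35), -672) = -302097 - (753 + (-672)²) = -302097 - (753 + 451584) = -302097 - 1*452337 = -302097 - 452337 = -754434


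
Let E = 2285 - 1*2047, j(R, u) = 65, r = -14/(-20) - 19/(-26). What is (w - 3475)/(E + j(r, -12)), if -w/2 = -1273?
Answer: -929/303 ≈ -3.0660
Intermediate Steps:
r = 93/65 (r = -14*(-1/20) - 19*(-1/26) = 7/10 + 19/26 = 93/65 ≈ 1.4308)
w = 2546 (w = -2*(-1273) = 2546)
E = 238 (E = 2285 - 2047 = 238)
(w - 3475)/(E + j(r, -12)) = (2546 - 3475)/(238 + 65) = -929/303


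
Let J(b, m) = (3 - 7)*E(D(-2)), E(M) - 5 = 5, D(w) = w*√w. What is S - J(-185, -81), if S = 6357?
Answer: 6397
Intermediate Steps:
D(w) = w^(3/2)
E(M) = 10 (E(M) = 5 + 5 = 10)
J(b, m) = -40 (J(b, m) = (3 - 7)*10 = -4*10 = -40)
S - J(-185, -81) = 6357 - 1*(-40) = 6357 + 40 = 6397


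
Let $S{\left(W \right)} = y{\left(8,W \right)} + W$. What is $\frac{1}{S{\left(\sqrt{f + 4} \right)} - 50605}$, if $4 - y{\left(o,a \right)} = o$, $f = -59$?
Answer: $- \frac{50609}{2561270936} - \frac{i \sqrt{55}}{2561270936} \approx -1.9759 \cdot 10^{-5} - 2.8955 \cdot 10^{-9} i$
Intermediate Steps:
$y{\left(o,a \right)} = 4 - o$
$S{\left(W \right)} = -4 + W$ ($S{\left(W \right)} = \left(4 - 8\right) + W = -4 + W$)
$\frac{1}{S{\left(\sqrt{f + 4} \right)} - 50605} = \frac{1}{\left(-4 + \sqrt{-59 + 4}\right) - 50605} = \frac{1}{\left(-4 + \sqrt{-55}\right) - 50605} = \frac{1}{\left(-4 + i \sqrt{55}\right) - 50605} = \frac{1}{-50609 + i \sqrt{55}}$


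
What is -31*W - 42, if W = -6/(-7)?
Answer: -480/7 ≈ -68.571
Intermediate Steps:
W = 6/7 (W = -6*(-⅐) = 6/7 ≈ 0.85714)
-31*W - 42 = -31*6/7 - 42 = -186/7 - 42 = -480/7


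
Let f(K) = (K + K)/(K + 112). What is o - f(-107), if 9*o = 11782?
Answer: 60836/45 ≈ 1351.9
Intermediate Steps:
o = 11782/9 (o = (⅑)*11782 = 11782/9 ≈ 1309.1)
f(K) = 2*K/(112 + K) (f(K) = (2*K)/(112 + K) = 2*K/(112 + K))
o - f(-107) = 11782/9 - 2*(-107)/(112 - 107) = 11782/9 - 2*(-107)/5 = 11782/9 - 1*(-214/5) = 11782/9 + 214/5 = 60836/45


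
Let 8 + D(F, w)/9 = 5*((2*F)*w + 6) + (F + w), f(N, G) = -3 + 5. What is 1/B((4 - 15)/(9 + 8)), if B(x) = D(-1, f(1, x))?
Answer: 1/27 ≈ 0.037037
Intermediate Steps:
f(N, G) = 2
D(F, w) = 198 + 9*F + 9*w + 90*F*w (D(F, w) = -72 + 9*(5*((2*F)*w + 6) + (F + w)) = -72 + 9*(5*(2*F*w + 6) + (F + w)) = -72 + 9*(5*(6 + 2*F*w) + (F + w)) = -72 + 9*((30 + 10*F*w) + (F + w)) = -72 + 9*(30 + F + w + 10*F*w) = -72 + (270 + 9*F + 9*w + 90*F*w) = 198 + 9*F + 9*w + 90*F*w)
B(x) = 27 (B(x) = 198 + 9*(-1) + 9*2 + 90*(-1)*2 = 198 - 9 + 18 - 180 = 27)
1/B((4 - 15)/(9 + 8)) = 1/27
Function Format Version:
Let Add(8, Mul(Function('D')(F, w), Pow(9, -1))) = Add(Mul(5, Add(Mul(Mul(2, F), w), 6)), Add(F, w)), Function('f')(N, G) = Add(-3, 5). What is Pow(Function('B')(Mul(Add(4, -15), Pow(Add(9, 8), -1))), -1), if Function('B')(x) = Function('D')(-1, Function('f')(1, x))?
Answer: Rational(1, 27) ≈ 0.037037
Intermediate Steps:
Function('f')(N, G) = 2
Function('D')(F, w) = Add(198, Mul(9, F), Mul(9, w), Mul(90, F, w)) (Function('D')(F, w) = Add(-72, Mul(9, Add(Mul(5, Add(Mul(Mul(2, F), w), 6)), Add(F, w)))) = Add(-72, Mul(9, Add(Mul(5, Add(Mul(2, F, w), 6)), Add(F, w)))) = Add(-72, Mul(9, Add(Mul(5, Add(6, Mul(2, F, w))), Add(F, w)))) = Add(-72, Mul(9, Add(Add(30, Mul(10, F, w)), Add(F, w)))) = Add(-72, Mul(9, Add(30, F, w, Mul(10, F, w)))) = Add(-72, Add(270, Mul(9, F), Mul(9, w), Mul(90, F, w))) = Add(198, Mul(9, F), Mul(9, w), Mul(90, F, w)))
Function('B')(x) = 27 (Function('B')(x) = Add(198, Mul(9, -1), Mul(9, 2), Mul(90, -1, 2)) = Add(198, -9, 18, -180) = 27)
Pow(Function('B')(Mul(Add(4, -15), Pow(Add(9, 8), -1))), -1) = Pow(27, -1) = Rational(1, 27)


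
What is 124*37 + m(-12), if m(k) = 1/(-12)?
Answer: 55055/12 ≈ 4587.9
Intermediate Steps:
m(k) = -1/12
124*37 + m(-12) = 124*37 - 1/12 = 4588 - 1/12 = 55055/12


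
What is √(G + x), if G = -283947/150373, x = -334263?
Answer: 3*I*√839823414815462/150373 ≈ 578.16*I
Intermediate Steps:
G = -283947/150373 (G = -283947*1/150373 = -283947/150373 ≈ -1.8883)
√(G + x) = √(-283947/150373 - 334263) = √(-50264414046/150373) = 3*I*√839823414815462/150373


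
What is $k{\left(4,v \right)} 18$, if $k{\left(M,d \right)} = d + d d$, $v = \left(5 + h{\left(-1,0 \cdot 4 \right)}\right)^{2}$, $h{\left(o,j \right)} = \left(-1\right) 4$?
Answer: $36$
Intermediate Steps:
$h{\left(o,j \right)} = -4$
$v = 1$ ($v = \left(5 - 4\right)^{2} = 1^{2} = 1$)
$k{\left(M,d \right)} = d + d^{2}$
$k{\left(4,v \right)} 18 = 1 \left(1 + 1\right) 18 = 1 \cdot 2 \cdot 18 = 2 \cdot 18 = 36$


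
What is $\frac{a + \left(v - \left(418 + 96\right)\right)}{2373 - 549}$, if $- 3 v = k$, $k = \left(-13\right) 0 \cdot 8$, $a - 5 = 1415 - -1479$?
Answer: $\frac{795}{608} \approx 1.3076$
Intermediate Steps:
$a = 2899$ ($a = 5 + \left(1415 - -1479\right) = 5 + \left(1415 + 1479\right) = 5 + 2894 = 2899$)
$k = 0$ ($k = 0 \cdot 8 = 0$)
$v = 0$ ($v = \left(- \frac{1}{3}\right) 0 = 0$)
$\frac{a + \left(v - \left(418 + 96\right)\right)}{2373 - 549} = \frac{2899 + \left(0 - \left(418 + 96\right)\right)}{2373 - 549} = \frac{2899 + \left(0 - 514\right)}{1824} = \left(2899 + \left(0 - 514\right)\right) \frac{1}{1824} = \left(2899 - 514\right) \frac{1}{1824} = 2385 \cdot \frac{1}{1824} = \frac{795}{608}$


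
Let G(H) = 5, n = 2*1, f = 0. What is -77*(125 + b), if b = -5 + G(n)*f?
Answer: -9240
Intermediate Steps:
n = 2
b = -5 (b = -5 + 5*0 = -5 + 0 = -5)
-77*(125 + b) = -77*(125 - 5) = -77*120 = -9240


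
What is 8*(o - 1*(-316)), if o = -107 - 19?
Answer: 1520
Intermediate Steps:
o = -126
8*(o - 1*(-316)) = 8*(-126 - 1*(-316)) = 8*(-126 + 316) = 8*190 = 1520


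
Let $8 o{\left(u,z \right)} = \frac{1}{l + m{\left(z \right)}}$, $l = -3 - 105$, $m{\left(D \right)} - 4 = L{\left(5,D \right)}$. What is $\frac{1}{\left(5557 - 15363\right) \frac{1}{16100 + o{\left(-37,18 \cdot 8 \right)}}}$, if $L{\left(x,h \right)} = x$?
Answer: $- \frac{12751199}{7766352} \approx -1.6419$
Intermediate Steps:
$m{\left(D \right)} = 9$ ($m{\left(D \right)} = 4 + 5 = 9$)
$l = -108$ ($l = -3 - 105 = -108$)
$o{\left(u,z \right)} = - \frac{1}{792}$ ($o{\left(u,z \right)} = \frac{1}{8 \left(-108 + 9\right)} = \frac{1}{8 \left(-99\right)} = \frac{1}{8} \left(- \frac{1}{99}\right) = - \frac{1}{792}$)
$\frac{1}{\left(5557 - 15363\right) \frac{1}{16100 + o{\left(-37,18 \cdot 8 \right)}}} = \frac{1}{\left(5557 - 15363\right) \frac{1}{16100 - \frac{1}{792}}} = \frac{1}{\left(-9806\right) \frac{1}{\frac{12751199}{792}}} = \frac{1}{\left(-9806\right) \frac{792}{12751199}} = \frac{1}{- \frac{7766352}{12751199}} = - \frac{12751199}{7766352}$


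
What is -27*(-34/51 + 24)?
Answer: -630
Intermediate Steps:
-27*(-34/51 + 24) = -27*(-34*1/51 + 24) = -27*(-⅔ + 24) = -27*70/3 = -630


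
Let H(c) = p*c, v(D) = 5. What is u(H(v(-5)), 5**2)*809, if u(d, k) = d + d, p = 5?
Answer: 40450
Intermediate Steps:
H(c) = 5*c
u(d, k) = 2*d
u(H(v(-5)), 5**2)*809 = (2*(5*5))*809 = (2*25)*809 = 50*809 = 40450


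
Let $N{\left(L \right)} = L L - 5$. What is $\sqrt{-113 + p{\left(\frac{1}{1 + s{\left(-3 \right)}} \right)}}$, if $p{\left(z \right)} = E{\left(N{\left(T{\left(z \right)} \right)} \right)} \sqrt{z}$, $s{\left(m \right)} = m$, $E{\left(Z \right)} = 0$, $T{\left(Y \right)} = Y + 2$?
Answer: $i \sqrt{113} \approx 10.63 i$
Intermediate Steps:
$T{\left(Y \right)} = 2 + Y$
$N{\left(L \right)} = -5 + L^{2}$ ($N{\left(L \right)} = L^{2} - 5 = -5 + L^{2}$)
$p{\left(z \right)} = 0$ ($p{\left(z \right)} = 0 \sqrt{z} = 0$)
$\sqrt{-113 + p{\left(\frac{1}{1 + s{\left(-3 \right)}} \right)}} = \sqrt{-113 + 0} = \sqrt{-113} = i \sqrt{113}$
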